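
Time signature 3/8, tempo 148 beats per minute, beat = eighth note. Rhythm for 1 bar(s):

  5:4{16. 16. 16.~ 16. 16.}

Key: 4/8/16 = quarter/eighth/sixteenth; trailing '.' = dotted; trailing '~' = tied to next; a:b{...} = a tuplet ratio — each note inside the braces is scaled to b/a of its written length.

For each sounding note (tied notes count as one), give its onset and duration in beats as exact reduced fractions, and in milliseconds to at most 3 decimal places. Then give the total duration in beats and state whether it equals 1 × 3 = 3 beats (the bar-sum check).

1) 0.0ms=0b +243.243ms=3/5b
2) 243.243ms=3/5b +243.243ms=3/5b
3) 486.486ms=6/5b +486.486ms=6/5b
4) 972.973ms=12/5b +243.243ms=3/5b
Σ=3b of 3 (148bpm 3/8) — PASS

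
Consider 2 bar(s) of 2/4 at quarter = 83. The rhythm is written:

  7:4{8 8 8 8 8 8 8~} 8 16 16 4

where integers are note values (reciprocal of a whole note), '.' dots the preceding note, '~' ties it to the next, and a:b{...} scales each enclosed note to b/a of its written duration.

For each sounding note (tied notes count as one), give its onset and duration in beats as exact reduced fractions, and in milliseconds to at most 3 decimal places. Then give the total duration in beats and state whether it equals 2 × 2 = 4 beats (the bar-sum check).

1) 0.0ms=0b +206.54ms=2/7b
2) 206.54ms=2/7b +206.54ms=2/7b
3) 413.081ms=4/7b +206.54ms=2/7b
4) 619.621ms=6/7b +206.54ms=2/7b
5) 826.162ms=8/7b +206.54ms=2/7b
6) 1032.702ms=10/7b +206.54ms=2/7b
7) 1239.243ms=12/7b +567.986ms=11/14b
8) 1807.229ms=5/2b +180.723ms=1/4b
9) 1987.952ms=11/4b +180.723ms=1/4b
10) 2168.675ms=3b +722.892ms=1b
Σ=4b of 4 (83bpm 2/4) — PASS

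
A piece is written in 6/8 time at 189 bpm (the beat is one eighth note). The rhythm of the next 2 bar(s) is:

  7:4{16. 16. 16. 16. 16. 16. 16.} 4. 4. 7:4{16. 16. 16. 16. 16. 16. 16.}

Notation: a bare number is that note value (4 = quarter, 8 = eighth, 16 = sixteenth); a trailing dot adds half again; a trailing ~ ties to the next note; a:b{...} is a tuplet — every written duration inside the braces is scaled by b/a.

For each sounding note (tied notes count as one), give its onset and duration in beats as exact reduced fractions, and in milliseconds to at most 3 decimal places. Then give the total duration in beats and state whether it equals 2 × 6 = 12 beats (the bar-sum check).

1) 0.0ms=0b +136.054ms=3/7b
2) 136.054ms=3/7b +136.054ms=3/7b
3) 272.109ms=6/7b +136.054ms=3/7b
4) 408.163ms=9/7b +136.054ms=3/7b
5) 544.218ms=12/7b +136.054ms=3/7b
6) 680.272ms=15/7b +136.054ms=3/7b
7) 816.327ms=18/7b +136.054ms=3/7b
8) 952.381ms=3b +952.381ms=3b
9) 1904.762ms=6b +952.381ms=3b
10) 2857.143ms=9b +136.054ms=3/7b
11) 2993.197ms=66/7b +136.054ms=3/7b
12) 3129.252ms=69/7b +136.054ms=3/7b
13) 3265.306ms=72/7b +136.054ms=3/7b
14) 3401.361ms=75/7b +136.054ms=3/7b
15) 3537.415ms=78/7b +136.054ms=3/7b
16) 3673.469ms=81/7b +136.054ms=3/7b
Σ=12b of 12 (189bpm 6/8) — PASS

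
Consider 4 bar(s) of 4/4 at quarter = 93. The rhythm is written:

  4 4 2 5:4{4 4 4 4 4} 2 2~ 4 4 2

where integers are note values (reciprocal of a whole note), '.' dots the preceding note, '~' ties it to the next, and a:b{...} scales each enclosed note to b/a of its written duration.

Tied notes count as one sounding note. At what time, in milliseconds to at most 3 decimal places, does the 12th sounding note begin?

1. 0.0ms @ 0 + 645.161ms (1)
2. 645.161ms @ 1 + 645.161ms (1)
3. 1290.323ms @ 2 + 1290.323ms (2)
4. 2580.645ms @ 4 + 516.129ms (4/5)
5. 3096.774ms @ 24/5 + 516.129ms (4/5)
6. 3612.903ms @ 28/5 + 516.129ms (4/5)
7. 4129.032ms @ 32/5 + 516.129ms (4/5)
8. 4645.161ms @ 36/5 + 516.129ms (4/5)
9. 5161.29ms @ 8 + 1290.323ms (2)
10. 6451.613ms @ 10 + 1935.484ms (3)
11. 8387.097ms @ 13 + 645.161ms (1)
12. 9032.258ms @ 14 + 1290.323ms (2)

note 12 onset = 14b = 9032.258ms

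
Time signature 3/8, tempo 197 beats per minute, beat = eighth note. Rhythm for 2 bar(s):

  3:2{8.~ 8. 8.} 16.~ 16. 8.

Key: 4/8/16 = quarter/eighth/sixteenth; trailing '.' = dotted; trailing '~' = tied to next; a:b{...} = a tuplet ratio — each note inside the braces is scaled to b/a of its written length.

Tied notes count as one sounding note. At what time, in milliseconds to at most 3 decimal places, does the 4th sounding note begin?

note 4 onset = 9/2b = 1370.558ms

1. 0.0ms @ 0 + 609.137ms (2)
2. 609.137ms @ 2 + 304.569ms (1)
3. 913.706ms @ 3 + 456.853ms (3/2)
4. 1370.558ms @ 9/2 + 456.853ms (3/2)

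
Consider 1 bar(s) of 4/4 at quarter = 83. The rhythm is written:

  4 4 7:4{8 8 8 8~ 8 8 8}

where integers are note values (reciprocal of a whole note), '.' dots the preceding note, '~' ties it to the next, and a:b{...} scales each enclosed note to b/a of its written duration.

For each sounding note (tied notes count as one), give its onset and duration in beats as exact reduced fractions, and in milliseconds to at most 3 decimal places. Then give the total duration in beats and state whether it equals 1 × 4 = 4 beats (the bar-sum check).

1) 0.0ms=0b +722.892ms=1b
2) 722.892ms=1b +722.892ms=1b
3) 1445.783ms=2b +206.54ms=2/7b
4) 1652.324ms=16/7b +206.54ms=2/7b
5) 1858.864ms=18/7b +206.54ms=2/7b
6) 2065.404ms=20/7b +413.081ms=4/7b
7) 2478.485ms=24/7b +206.54ms=2/7b
8) 2685.026ms=26/7b +206.54ms=2/7b
Σ=4b of 4 (83bpm 4/4) — PASS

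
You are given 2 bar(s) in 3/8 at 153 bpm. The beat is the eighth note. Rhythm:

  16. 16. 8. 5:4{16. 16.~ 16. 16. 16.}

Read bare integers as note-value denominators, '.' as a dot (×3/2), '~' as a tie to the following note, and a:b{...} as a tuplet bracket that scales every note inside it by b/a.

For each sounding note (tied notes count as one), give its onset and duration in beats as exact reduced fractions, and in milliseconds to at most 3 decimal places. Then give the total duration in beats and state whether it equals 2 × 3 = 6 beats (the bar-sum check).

1) 0.0ms=0b +294.118ms=3/4b
2) 294.118ms=3/4b +294.118ms=3/4b
3) 588.235ms=3/2b +588.235ms=3/2b
4) 1176.471ms=3b +235.294ms=3/5b
5) 1411.765ms=18/5b +470.588ms=6/5b
6) 1882.353ms=24/5b +235.294ms=3/5b
7) 2117.647ms=27/5b +235.294ms=3/5b
Σ=6b of 6 (153bpm 3/8) — PASS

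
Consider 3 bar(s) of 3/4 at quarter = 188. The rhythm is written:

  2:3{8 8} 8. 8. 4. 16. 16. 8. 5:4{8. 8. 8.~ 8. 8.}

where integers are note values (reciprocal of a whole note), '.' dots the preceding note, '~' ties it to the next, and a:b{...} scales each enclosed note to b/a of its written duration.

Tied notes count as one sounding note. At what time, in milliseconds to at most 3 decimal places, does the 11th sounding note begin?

note 11 onset = 36/5b = 2297.872ms

1. 0.0ms @ 0 + 239.362ms (3/4)
2. 239.362ms @ 3/4 + 239.362ms (3/4)
3. 478.723ms @ 3/2 + 239.362ms (3/4)
4. 718.085ms @ 9/4 + 239.362ms (3/4)
5. 957.447ms @ 3 + 478.723ms (3/2)
6. 1436.17ms @ 9/2 + 119.681ms (3/8)
7. 1555.851ms @ 39/8 + 119.681ms (3/8)
8. 1675.532ms @ 21/4 + 239.362ms (3/4)
9. 1914.894ms @ 6 + 191.489ms (3/5)
10. 2106.383ms @ 33/5 + 191.489ms (3/5)
11. 2297.872ms @ 36/5 + 382.979ms (6/5)
12. 2680.851ms @ 42/5 + 191.489ms (3/5)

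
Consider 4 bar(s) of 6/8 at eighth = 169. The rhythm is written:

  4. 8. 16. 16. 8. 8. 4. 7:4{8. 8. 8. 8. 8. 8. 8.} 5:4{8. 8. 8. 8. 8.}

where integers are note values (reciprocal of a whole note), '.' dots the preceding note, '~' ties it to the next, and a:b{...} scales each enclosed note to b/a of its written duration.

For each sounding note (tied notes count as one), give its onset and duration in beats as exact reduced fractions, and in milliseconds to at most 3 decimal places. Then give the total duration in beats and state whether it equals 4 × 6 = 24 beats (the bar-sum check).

1) 0.0ms=0b +1065.089ms=3b
2) 1065.089ms=3b +532.544ms=3/2b
3) 1597.633ms=9/2b +266.272ms=3/4b
4) 1863.905ms=21/4b +266.272ms=3/4b
5) 2130.178ms=6b +532.544ms=3/2b
6) 2662.722ms=15/2b +532.544ms=3/2b
7) 3195.266ms=9b +1065.089ms=3b
8) 4260.355ms=12b +304.311ms=6/7b
9) 4564.666ms=90/7b +304.311ms=6/7b
10) 4868.977ms=96/7b +304.311ms=6/7b
11) 5173.288ms=102/7b +304.311ms=6/7b
12) 5477.599ms=108/7b +304.311ms=6/7b
13) 5781.91ms=114/7b +304.311ms=6/7b
14) 6086.221ms=120/7b +304.311ms=6/7b
15) 6390.533ms=18b +426.036ms=6/5b
16) 6816.568ms=96/5b +426.036ms=6/5b
17) 7242.604ms=102/5b +426.036ms=6/5b
18) 7668.639ms=108/5b +426.036ms=6/5b
19) 8094.675ms=114/5b +426.036ms=6/5b
Σ=24b of 24 (169bpm 6/8) — PASS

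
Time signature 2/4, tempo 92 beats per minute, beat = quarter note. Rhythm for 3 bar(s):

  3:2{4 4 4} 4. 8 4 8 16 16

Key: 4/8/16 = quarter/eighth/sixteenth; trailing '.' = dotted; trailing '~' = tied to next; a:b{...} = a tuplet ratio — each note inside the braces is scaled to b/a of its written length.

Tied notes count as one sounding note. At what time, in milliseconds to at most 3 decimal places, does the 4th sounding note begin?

1. 0.0ms @ 0 + 434.783ms (2/3)
2. 434.783ms @ 2/3 + 434.783ms (2/3)
3. 869.565ms @ 4/3 + 434.783ms (2/3)
4. 1304.348ms @ 2 + 978.261ms (3/2)
5. 2282.609ms @ 7/2 + 326.087ms (1/2)
6. 2608.696ms @ 4 + 652.174ms (1)
7. 3260.87ms @ 5 + 326.087ms (1/2)
8. 3586.957ms @ 11/2 + 163.043ms (1/4)
9. 3750.0ms @ 23/4 + 163.043ms (1/4)

note 4 onset = 2b = 1304.348ms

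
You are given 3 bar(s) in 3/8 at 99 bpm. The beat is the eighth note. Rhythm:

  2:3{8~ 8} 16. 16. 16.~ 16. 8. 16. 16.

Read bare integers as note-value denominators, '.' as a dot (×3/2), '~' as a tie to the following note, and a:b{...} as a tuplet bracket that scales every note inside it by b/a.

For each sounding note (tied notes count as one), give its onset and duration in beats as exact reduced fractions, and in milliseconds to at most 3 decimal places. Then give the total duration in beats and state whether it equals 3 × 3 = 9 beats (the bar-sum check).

1) 0.0ms=0b +1818.182ms=3b
2) 1818.182ms=3b +454.545ms=3/4b
3) 2272.727ms=15/4b +454.545ms=3/4b
4) 2727.273ms=9/2b +909.091ms=3/2b
5) 3636.364ms=6b +909.091ms=3/2b
6) 4545.455ms=15/2b +454.545ms=3/4b
7) 5000.0ms=33/4b +454.545ms=3/4b
Σ=9b of 9 (99bpm 3/8) — PASS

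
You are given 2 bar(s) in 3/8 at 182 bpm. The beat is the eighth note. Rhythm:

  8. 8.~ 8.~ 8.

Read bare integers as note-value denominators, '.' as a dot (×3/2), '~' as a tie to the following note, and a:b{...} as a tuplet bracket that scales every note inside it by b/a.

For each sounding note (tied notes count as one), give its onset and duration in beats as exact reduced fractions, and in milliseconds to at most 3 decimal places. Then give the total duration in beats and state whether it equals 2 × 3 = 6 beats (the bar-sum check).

1) 0.0ms=0b +494.505ms=3/2b
2) 494.505ms=3/2b +1483.516ms=9/2b
Σ=6b of 6 (182bpm 3/8) — PASS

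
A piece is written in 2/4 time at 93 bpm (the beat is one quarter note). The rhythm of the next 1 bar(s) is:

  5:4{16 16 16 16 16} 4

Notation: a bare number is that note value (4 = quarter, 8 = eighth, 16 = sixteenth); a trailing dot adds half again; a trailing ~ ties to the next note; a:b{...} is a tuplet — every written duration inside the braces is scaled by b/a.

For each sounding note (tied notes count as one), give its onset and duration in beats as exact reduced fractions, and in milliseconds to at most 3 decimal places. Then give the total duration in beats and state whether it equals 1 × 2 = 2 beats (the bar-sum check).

1) 0.0ms=0b +129.032ms=1/5b
2) 129.032ms=1/5b +129.032ms=1/5b
3) 258.065ms=2/5b +129.032ms=1/5b
4) 387.097ms=3/5b +129.032ms=1/5b
5) 516.129ms=4/5b +129.032ms=1/5b
6) 645.161ms=1b +645.161ms=1b
Σ=2b of 2 (93bpm 2/4) — PASS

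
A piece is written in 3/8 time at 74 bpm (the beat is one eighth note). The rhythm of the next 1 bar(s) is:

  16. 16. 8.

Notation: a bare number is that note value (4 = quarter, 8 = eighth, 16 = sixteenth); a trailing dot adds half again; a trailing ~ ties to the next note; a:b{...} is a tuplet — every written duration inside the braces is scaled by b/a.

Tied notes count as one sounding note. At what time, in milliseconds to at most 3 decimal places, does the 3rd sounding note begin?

note 3 onset = 3/2b = 1216.216ms

1. 0.0ms @ 0 + 608.108ms (3/4)
2. 608.108ms @ 3/4 + 608.108ms (3/4)
3. 1216.216ms @ 3/2 + 1216.216ms (3/2)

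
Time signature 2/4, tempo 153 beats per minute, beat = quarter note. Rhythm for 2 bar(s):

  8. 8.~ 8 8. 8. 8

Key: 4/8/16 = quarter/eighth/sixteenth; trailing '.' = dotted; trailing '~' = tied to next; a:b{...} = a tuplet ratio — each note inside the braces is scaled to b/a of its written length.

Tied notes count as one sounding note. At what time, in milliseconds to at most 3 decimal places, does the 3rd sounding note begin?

1. 0.0ms @ 0 + 294.118ms (3/4)
2. 294.118ms @ 3/4 + 490.196ms (5/4)
3. 784.314ms @ 2 + 294.118ms (3/4)
4. 1078.431ms @ 11/4 + 294.118ms (3/4)
5. 1372.549ms @ 7/2 + 196.078ms (1/2)

note 3 onset = 2b = 784.314ms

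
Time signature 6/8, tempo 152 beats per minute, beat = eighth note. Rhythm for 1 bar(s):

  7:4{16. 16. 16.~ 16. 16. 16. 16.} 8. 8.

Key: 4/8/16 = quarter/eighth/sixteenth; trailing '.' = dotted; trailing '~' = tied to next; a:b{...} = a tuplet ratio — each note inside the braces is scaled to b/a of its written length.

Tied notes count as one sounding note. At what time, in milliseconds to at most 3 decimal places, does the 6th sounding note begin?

note 6 onset = 18/7b = 1015.038ms

1. 0.0ms @ 0 + 169.173ms (3/7)
2. 169.173ms @ 3/7 + 169.173ms (3/7)
3. 338.346ms @ 6/7 + 338.346ms (6/7)
4. 676.692ms @ 12/7 + 169.173ms (3/7)
5. 845.865ms @ 15/7 + 169.173ms (3/7)
6. 1015.038ms @ 18/7 + 169.173ms (3/7)
7. 1184.211ms @ 3 + 592.105ms (3/2)
8. 1776.316ms @ 9/2 + 592.105ms (3/2)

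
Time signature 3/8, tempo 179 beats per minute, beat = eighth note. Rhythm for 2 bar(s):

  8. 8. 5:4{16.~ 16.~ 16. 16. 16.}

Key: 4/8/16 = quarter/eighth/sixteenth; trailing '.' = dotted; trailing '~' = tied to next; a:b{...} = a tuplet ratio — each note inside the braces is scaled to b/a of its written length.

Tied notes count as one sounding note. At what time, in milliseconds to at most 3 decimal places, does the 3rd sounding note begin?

1. 0.0ms @ 0 + 502.793ms (3/2)
2. 502.793ms @ 3/2 + 502.793ms (3/2)
3. 1005.587ms @ 3 + 603.352ms (9/5)
4. 1608.939ms @ 24/5 + 201.117ms (3/5)
5. 1810.056ms @ 27/5 + 201.117ms (3/5)

note 3 onset = 3b = 1005.587ms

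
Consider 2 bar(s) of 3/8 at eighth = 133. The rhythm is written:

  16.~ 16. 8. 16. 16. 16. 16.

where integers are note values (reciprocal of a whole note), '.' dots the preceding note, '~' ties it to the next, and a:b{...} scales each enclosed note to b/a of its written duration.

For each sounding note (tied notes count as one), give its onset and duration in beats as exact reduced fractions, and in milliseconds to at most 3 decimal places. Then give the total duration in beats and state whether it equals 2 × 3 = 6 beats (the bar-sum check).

1) 0.0ms=0b +676.692ms=3/2b
2) 676.692ms=3/2b +676.692ms=3/2b
3) 1353.383ms=3b +338.346ms=3/4b
4) 1691.729ms=15/4b +338.346ms=3/4b
5) 2030.075ms=9/2b +338.346ms=3/4b
6) 2368.421ms=21/4b +338.346ms=3/4b
Σ=6b of 6 (133bpm 3/8) — PASS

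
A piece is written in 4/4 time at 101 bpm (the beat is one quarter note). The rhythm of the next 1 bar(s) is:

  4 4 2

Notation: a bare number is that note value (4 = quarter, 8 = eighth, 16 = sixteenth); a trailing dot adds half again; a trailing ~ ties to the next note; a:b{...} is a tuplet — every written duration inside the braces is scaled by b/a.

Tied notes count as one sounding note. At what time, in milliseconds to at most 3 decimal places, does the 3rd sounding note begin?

note 3 onset = 2b = 1188.119ms

1. 0.0ms @ 0 + 594.059ms (1)
2. 594.059ms @ 1 + 594.059ms (1)
3. 1188.119ms @ 2 + 1188.119ms (2)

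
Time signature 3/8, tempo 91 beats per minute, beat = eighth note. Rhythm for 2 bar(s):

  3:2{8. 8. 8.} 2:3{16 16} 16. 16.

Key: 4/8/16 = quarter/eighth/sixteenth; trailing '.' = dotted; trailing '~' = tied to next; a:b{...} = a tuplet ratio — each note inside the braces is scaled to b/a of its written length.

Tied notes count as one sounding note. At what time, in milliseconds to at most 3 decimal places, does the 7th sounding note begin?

note 7 onset = 21/4b = 3461.538ms

1. 0.0ms @ 0 + 659.341ms (1)
2. 659.341ms @ 1 + 659.341ms (1)
3. 1318.681ms @ 2 + 659.341ms (1)
4. 1978.022ms @ 3 + 494.505ms (3/4)
5. 2472.527ms @ 15/4 + 494.505ms (3/4)
6. 2967.033ms @ 9/2 + 494.505ms (3/4)
7. 3461.538ms @ 21/4 + 494.505ms (3/4)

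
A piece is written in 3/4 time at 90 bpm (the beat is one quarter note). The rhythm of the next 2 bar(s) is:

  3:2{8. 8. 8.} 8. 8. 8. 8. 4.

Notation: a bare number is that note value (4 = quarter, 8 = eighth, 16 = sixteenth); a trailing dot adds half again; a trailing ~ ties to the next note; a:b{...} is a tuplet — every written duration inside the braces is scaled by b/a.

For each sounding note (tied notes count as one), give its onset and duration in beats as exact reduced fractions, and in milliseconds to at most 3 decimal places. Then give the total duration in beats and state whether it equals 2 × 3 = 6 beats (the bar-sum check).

1) 0.0ms=0b +333.333ms=1/2b
2) 333.333ms=1/2b +333.333ms=1/2b
3) 666.667ms=1b +333.333ms=1/2b
4) 1000.0ms=3/2b +500.0ms=3/4b
5) 1500.0ms=9/4b +500.0ms=3/4b
6) 2000.0ms=3b +500.0ms=3/4b
7) 2500.0ms=15/4b +500.0ms=3/4b
8) 3000.0ms=9/2b +1000.0ms=3/2b
Σ=6b of 6 (90bpm 3/4) — PASS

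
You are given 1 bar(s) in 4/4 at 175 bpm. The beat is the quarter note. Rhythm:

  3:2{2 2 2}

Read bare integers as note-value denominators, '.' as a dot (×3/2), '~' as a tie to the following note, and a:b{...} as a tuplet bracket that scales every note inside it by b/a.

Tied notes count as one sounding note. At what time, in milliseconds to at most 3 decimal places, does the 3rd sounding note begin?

1. 0.0ms @ 0 + 457.143ms (4/3)
2. 457.143ms @ 4/3 + 457.143ms (4/3)
3. 914.286ms @ 8/3 + 457.143ms (4/3)

note 3 onset = 8/3b = 914.286ms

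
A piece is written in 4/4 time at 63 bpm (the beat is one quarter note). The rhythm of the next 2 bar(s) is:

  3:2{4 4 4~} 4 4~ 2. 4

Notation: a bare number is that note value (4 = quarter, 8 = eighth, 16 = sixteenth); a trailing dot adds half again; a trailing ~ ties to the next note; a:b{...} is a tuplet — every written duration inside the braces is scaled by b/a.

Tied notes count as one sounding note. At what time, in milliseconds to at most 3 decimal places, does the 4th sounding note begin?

note 4 onset = 3b = 2857.143ms

1. 0.0ms @ 0 + 634.921ms (2/3)
2. 634.921ms @ 2/3 + 634.921ms (2/3)
3. 1269.841ms @ 4/3 + 1587.302ms (5/3)
4. 2857.143ms @ 3 + 3809.524ms (4)
5. 6666.667ms @ 7 + 952.381ms (1)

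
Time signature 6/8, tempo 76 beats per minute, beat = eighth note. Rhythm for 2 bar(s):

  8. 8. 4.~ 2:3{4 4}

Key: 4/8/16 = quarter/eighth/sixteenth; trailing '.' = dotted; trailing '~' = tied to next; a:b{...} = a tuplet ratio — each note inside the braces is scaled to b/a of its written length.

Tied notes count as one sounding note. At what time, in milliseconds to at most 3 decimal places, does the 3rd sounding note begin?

1. 0.0ms @ 0 + 1184.211ms (3/2)
2. 1184.211ms @ 3/2 + 1184.211ms (3/2)
3. 2368.421ms @ 3 + 4736.842ms (6)
4. 7105.263ms @ 9 + 2368.421ms (3)

note 3 onset = 3b = 2368.421ms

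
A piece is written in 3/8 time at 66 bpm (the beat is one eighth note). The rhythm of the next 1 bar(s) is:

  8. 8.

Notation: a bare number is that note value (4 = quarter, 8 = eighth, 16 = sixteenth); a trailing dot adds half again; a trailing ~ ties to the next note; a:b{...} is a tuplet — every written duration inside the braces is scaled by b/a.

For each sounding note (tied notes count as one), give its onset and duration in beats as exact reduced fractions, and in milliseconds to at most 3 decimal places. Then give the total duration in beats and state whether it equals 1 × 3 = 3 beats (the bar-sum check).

1) 0.0ms=0b +1363.636ms=3/2b
2) 1363.636ms=3/2b +1363.636ms=3/2b
Σ=3b of 3 (66bpm 3/8) — PASS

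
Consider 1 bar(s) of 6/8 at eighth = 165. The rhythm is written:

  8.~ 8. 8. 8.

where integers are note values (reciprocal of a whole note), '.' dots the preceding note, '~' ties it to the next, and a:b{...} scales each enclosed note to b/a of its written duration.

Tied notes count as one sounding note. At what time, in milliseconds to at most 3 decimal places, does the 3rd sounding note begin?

note 3 onset = 9/2b = 1636.364ms

1. 0.0ms @ 0 + 1090.909ms (3)
2. 1090.909ms @ 3 + 545.455ms (3/2)
3. 1636.364ms @ 9/2 + 545.455ms (3/2)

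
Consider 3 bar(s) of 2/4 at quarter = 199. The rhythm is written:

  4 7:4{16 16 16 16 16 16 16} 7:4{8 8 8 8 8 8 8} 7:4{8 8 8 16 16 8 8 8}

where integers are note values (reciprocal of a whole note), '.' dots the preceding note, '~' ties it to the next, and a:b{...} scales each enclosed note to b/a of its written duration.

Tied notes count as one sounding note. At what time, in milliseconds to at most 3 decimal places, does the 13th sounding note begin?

1. 0.0ms @ 0 + 301.508ms (1)
2. 301.508ms @ 1 + 43.073ms (1/7)
3. 344.58ms @ 8/7 + 43.073ms (1/7)
4. 387.653ms @ 9/7 + 43.073ms (1/7)
5. 430.725ms @ 10/7 + 43.073ms (1/7)
6. 473.798ms @ 11/7 + 43.073ms (1/7)
7. 516.87ms @ 12/7 + 43.073ms (1/7)
8. 559.943ms @ 13/7 + 43.073ms (1/7)
9. 603.015ms @ 2 + 86.145ms (2/7)
10. 689.16ms @ 16/7 + 86.145ms (2/7)
11. 775.305ms @ 18/7 + 86.145ms (2/7)
12. 861.45ms @ 20/7 + 86.145ms (2/7)
13. 947.595ms @ 22/7 + 86.145ms (2/7)
14. 1033.74ms @ 24/7 + 86.145ms (2/7)
15. 1119.885ms @ 26/7 + 86.145ms (2/7)
16. 1206.03ms @ 4 + 86.145ms (2/7)
17. 1292.175ms @ 30/7 + 86.145ms (2/7)
18. 1378.32ms @ 32/7 + 86.145ms (2/7)
19. 1464.465ms @ 34/7 + 43.073ms (1/7)
20. 1507.538ms @ 5 + 43.073ms (1/7)
21. 1550.61ms @ 36/7 + 86.145ms (2/7)
22. 1636.755ms @ 38/7 + 86.145ms (2/7)
23. 1722.9ms @ 40/7 + 86.145ms (2/7)

note 13 onset = 22/7b = 947.595ms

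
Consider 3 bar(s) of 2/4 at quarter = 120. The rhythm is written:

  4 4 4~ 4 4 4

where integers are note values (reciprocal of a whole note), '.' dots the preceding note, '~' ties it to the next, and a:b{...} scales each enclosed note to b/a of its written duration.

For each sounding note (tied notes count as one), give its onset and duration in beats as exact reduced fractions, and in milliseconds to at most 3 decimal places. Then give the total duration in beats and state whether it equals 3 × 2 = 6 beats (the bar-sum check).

1) 0.0ms=0b +500.0ms=1b
2) 500.0ms=1b +500.0ms=1b
3) 1000.0ms=2b +1000.0ms=2b
4) 2000.0ms=4b +500.0ms=1b
5) 2500.0ms=5b +500.0ms=1b
Σ=6b of 6 (120bpm 2/4) — PASS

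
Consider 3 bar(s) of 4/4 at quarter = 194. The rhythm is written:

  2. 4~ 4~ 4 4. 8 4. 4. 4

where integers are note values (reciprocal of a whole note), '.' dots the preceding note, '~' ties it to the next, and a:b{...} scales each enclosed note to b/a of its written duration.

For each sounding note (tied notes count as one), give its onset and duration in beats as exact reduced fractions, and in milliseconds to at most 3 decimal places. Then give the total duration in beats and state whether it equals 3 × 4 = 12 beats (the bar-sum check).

1) 0.0ms=0b +927.835ms=3b
2) 927.835ms=3b +927.835ms=3b
3) 1855.67ms=6b +463.918ms=3/2b
4) 2319.588ms=15/2b +154.639ms=1/2b
5) 2474.227ms=8b +463.918ms=3/2b
6) 2938.144ms=19/2b +463.918ms=3/2b
7) 3402.062ms=11b +309.278ms=1b
Σ=12b of 12 (194bpm 4/4) — PASS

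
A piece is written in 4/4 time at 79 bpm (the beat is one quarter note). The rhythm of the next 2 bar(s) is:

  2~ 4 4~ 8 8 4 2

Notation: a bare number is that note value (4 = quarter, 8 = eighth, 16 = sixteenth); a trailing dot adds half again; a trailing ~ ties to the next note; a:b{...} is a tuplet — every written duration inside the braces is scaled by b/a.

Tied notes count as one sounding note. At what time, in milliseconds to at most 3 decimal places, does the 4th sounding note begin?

note 4 onset = 5b = 3797.468ms

1. 0.0ms @ 0 + 2278.481ms (3)
2. 2278.481ms @ 3 + 1139.241ms (3/2)
3. 3417.722ms @ 9/2 + 379.747ms (1/2)
4. 3797.468ms @ 5 + 759.494ms (1)
5. 4556.962ms @ 6 + 1518.987ms (2)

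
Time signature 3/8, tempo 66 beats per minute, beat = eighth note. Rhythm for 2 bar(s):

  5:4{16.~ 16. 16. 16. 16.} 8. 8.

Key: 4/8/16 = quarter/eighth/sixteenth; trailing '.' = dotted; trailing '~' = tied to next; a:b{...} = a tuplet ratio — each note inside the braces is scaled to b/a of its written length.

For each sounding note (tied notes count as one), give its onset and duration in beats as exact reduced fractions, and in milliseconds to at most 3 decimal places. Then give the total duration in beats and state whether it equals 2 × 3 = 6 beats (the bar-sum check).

1) 0.0ms=0b +1090.909ms=6/5b
2) 1090.909ms=6/5b +545.455ms=3/5b
3) 1636.364ms=9/5b +545.455ms=3/5b
4) 2181.818ms=12/5b +545.455ms=3/5b
5) 2727.273ms=3b +1363.636ms=3/2b
6) 4090.909ms=9/2b +1363.636ms=3/2b
Σ=6b of 6 (66bpm 3/8) — PASS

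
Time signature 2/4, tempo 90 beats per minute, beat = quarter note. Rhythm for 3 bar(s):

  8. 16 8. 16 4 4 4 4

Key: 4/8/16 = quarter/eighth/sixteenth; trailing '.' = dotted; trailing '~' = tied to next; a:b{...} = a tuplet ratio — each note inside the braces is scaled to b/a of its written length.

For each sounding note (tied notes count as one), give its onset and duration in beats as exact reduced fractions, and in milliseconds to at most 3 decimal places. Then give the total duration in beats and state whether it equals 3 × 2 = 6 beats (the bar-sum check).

1) 0.0ms=0b +500.0ms=3/4b
2) 500.0ms=3/4b +166.667ms=1/4b
3) 666.667ms=1b +500.0ms=3/4b
4) 1166.667ms=7/4b +166.667ms=1/4b
5) 1333.333ms=2b +666.667ms=1b
6) 2000.0ms=3b +666.667ms=1b
7) 2666.667ms=4b +666.667ms=1b
8) 3333.333ms=5b +666.667ms=1b
Σ=6b of 6 (90bpm 2/4) — PASS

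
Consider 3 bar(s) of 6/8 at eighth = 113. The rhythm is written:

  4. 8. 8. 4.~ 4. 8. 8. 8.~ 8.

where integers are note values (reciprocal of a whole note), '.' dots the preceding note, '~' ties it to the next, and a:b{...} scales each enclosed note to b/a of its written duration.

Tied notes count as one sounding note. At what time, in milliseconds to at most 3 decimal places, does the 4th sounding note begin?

1. 0.0ms @ 0 + 1592.92ms (3)
2. 1592.92ms @ 3 + 796.46ms (3/2)
3. 2389.381ms @ 9/2 + 796.46ms (3/2)
4. 3185.841ms @ 6 + 3185.841ms (6)
5. 6371.681ms @ 12 + 796.46ms (3/2)
6. 7168.142ms @ 27/2 + 796.46ms (3/2)
7. 7964.602ms @ 15 + 1592.92ms (3)

note 4 onset = 6b = 3185.841ms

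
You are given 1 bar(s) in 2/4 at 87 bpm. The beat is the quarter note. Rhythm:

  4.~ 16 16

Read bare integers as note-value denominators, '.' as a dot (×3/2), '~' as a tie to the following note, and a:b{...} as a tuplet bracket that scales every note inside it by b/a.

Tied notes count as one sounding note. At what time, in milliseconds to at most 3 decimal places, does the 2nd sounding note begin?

1. 0.0ms @ 0 + 1206.897ms (7/4)
2. 1206.897ms @ 7/4 + 172.414ms (1/4)

note 2 onset = 7/4b = 1206.897ms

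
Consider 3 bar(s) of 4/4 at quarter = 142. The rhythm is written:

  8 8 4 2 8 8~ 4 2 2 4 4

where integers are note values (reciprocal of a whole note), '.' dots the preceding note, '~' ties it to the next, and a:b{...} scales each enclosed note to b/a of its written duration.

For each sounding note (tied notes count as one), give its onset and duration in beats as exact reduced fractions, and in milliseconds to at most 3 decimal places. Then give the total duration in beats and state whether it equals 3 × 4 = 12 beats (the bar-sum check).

1) 0.0ms=0b +211.268ms=1/2b
2) 211.268ms=1/2b +211.268ms=1/2b
3) 422.535ms=1b +422.535ms=1b
4) 845.07ms=2b +845.07ms=2b
5) 1690.141ms=4b +211.268ms=1/2b
6) 1901.408ms=9/2b +633.803ms=3/2b
7) 2535.211ms=6b +845.07ms=2b
8) 3380.282ms=8b +845.07ms=2b
9) 4225.352ms=10b +422.535ms=1b
10) 4647.887ms=11b +422.535ms=1b
Σ=12b of 12 (142bpm 4/4) — PASS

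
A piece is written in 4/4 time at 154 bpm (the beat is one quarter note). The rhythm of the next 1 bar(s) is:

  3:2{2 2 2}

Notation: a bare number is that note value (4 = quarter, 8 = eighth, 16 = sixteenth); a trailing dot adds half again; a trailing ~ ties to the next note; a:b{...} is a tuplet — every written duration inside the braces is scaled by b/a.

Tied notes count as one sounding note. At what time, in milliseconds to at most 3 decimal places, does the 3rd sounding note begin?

note 3 onset = 8/3b = 1038.961ms

1. 0.0ms @ 0 + 519.481ms (4/3)
2. 519.481ms @ 4/3 + 519.481ms (4/3)
3. 1038.961ms @ 8/3 + 519.481ms (4/3)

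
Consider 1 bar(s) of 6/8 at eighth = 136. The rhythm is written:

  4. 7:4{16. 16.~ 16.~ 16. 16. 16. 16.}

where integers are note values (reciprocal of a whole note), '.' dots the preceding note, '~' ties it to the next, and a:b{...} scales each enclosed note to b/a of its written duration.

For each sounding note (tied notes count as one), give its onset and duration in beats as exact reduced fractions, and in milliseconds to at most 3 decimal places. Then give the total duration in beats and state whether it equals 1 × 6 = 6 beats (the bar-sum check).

1) 0.0ms=0b +1323.529ms=3b
2) 1323.529ms=3b +189.076ms=3/7b
3) 1512.605ms=24/7b +567.227ms=9/7b
4) 2079.832ms=33/7b +189.076ms=3/7b
5) 2268.908ms=36/7b +189.076ms=3/7b
6) 2457.983ms=39/7b +189.076ms=3/7b
Σ=6b of 6 (136bpm 6/8) — PASS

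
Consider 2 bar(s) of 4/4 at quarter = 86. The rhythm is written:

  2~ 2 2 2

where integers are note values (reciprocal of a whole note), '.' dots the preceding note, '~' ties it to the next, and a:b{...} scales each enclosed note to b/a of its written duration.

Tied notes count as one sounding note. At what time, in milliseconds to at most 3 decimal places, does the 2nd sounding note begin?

note 2 onset = 4b = 2790.698ms

1. 0.0ms @ 0 + 2790.698ms (4)
2. 2790.698ms @ 4 + 1395.349ms (2)
3. 4186.047ms @ 6 + 1395.349ms (2)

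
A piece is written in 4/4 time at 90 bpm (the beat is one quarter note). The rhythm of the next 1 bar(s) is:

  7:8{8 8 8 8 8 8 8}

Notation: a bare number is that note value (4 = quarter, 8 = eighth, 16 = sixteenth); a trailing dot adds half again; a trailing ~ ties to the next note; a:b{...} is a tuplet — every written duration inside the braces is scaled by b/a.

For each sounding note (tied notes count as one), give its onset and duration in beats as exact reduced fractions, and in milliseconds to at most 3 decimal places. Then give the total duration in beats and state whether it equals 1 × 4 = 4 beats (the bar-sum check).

1) 0.0ms=0b +380.952ms=4/7b
2) 380.952ms=4/7b +380.952ms=4/7b
3) 761.905ms=8/7b +380.952ms=4/7b
4) 1142.857ms=12/7b +380.952ms=4/7b
5) 1523.81ms=16/7b +380.952ms=4/7b
6) 1904.762ms=20/7b +380.952ms=4/7b
7) 2285.714ms=24/7b +380.952ms=4/7b
Σ=4b of 4 (90bpm 4/4) — PASS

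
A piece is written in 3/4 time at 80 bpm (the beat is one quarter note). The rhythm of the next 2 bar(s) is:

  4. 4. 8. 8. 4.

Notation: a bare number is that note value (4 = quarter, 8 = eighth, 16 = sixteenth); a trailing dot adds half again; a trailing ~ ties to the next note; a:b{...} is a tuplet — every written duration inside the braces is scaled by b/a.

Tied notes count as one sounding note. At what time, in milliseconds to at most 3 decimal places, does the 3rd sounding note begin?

note 3 onset = 3b = 2250.0ms

1. 0.0ms @ 0 + 1125.0ms (3/2)
2. 1125.0ms @ 3/2 + 1125.0ms (3/2)
3. 2250.0ms @ 3 + 562.5ms (3/4)
4. 2812.5ms @ 15/4 + 562.5ms (3/4)
5. 3375.0ms @ 9/2 + 1125.0ms (3/2)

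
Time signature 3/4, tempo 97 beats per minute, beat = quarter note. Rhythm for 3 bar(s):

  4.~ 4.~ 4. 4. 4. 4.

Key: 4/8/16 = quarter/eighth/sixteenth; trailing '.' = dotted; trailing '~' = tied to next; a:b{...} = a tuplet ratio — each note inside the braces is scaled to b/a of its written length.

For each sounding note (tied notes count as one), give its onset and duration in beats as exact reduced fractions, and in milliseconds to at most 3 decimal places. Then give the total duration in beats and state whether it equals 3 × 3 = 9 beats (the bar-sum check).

1) 0.0ms=0b +2783.505ms=9/2b
2) 2783.505ms=9/2b +927.835ms=3/2b
3) 3711.34ms=6b +927.835ms=3/2b
4) 4639.175ms=15/2b +927.835ms=3/2b
Σ=9b of 9 (97bpm 3/4) — PASS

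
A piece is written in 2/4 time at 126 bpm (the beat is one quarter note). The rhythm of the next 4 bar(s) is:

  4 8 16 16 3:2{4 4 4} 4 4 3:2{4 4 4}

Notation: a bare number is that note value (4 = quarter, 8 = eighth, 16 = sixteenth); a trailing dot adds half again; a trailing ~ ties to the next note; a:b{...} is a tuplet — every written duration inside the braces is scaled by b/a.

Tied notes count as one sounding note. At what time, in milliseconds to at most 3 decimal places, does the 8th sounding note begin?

note 8 onset = 4b = 1904.762ms

1. 0.0ms @ 0 + 476.19ms (1)
2. 476.19ms @ 1 + 238.095ms (1/2)
3. 714.286ms @ 3/2 + 119.048ms (1/4)
4. 833.333ms @ 7/4 + 119.048ms (1/4)
5. 952.381ms @ 2 + 317.46ms (2/3)
6. 1269.841ms @ 8/3 + 317.46ms (2/3)
7. 1587.302ms @ 10/3 + 317.46ms (2/3)
8. 1904.762ms @ 4 + 476.19ms (1)
9. 2380.952ms @ 5 + 476.19ms (1)
10. 2857.143ms @ 6 + 317.46ms (2/3)
11. 3174.603ms @ 20/3 + 317.46ms (2/3)
12. 3492.063ms @ 22/3 + 317.46ms (2/3)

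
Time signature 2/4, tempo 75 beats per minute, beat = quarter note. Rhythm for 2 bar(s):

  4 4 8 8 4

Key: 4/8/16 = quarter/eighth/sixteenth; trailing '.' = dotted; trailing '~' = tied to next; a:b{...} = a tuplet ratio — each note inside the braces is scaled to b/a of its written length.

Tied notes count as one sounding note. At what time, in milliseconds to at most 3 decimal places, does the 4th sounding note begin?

note 4 onset = 5/2b = 2000.0ms

1. 0.0ms @ 0 + 800.0ms (1)
2. 800.0ms @ 1 + 800.0ms (1)
3. 1600.0ms @ 2 + 400.0ms (1/2)
4. 2000.0ms @ 5/2 + 400.0ms (1/2)
5. 2400.0ms @ 3 + 800.0ms (1)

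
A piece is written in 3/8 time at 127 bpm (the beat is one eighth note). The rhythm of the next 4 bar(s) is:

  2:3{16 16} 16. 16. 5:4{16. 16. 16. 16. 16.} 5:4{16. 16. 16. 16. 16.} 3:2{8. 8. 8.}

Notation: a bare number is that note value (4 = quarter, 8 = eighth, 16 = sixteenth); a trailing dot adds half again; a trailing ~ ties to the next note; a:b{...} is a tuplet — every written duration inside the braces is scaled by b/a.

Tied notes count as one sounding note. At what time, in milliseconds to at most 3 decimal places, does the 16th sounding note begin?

note 16 onset = 10b = 4724.409ms

1. 0.0ms @ 0 + 354.331ms (3/4)
2. 354.331ms @ 3/4 + 354.331ms (3/4)
3. 708.661ms @ 3/2 + 354.331ms (3/4)
4. 1062.992ms @ 9/4 + 354.331ms (3/4)
5. 1417.323ms @ 3 + 283.465ms (3/5)
6. 1700.787ms @ 18/5 + 283.465ms (3/5)
7. 1984.252ms @ 21/5 + 283.465ms (3/5)
8. 2267.717ms @ 24/5 + 283.465ms (3/5)
9. 2551.181ms @ 27/5 + 283.465ms (3/5)
10. 2834.646ms @ 6 + 283.465ms (3/5)
11. 3118.11ms @ 33/5 + 283.465ms (3/5)
12. 3401.575ms @ 36/5 + 283.465ms (3/5)
13. 3685.039ms @ 39/5 + 283.465ms (3/5)
14. 3968.504ms @ 42/5 + 283.465ms (3/5)
15. 4251.969ms @ 9 + 472.441ms (1)
16. 4724.409ms @ 10 + 472.441ms (1)
17. 5196.85ms @ 11 + 472.441ms (1)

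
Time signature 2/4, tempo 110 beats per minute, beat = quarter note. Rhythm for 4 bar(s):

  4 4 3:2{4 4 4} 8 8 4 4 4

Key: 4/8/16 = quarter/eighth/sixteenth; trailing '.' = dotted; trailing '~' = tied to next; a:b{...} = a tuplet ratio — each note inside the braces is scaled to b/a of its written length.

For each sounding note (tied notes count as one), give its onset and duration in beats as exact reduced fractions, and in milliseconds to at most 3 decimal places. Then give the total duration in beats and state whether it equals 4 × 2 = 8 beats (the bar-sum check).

1) 0.0ms=0b +545.455ms=1b
2) 545.455ms=1b +545.455ms=1b
3) 1090.909ms=2b +363.636ms=2/3b
4) 1454.545ms=8/3b +363.636ms=2/3b
5) 1818.182ms=10/3b +363.636ms=2/3b
6) 2181.818ms=4b +272.727ms=1/2b
7) 2454.545ms=9/2b +272.727ms=1/2b
8) 2727.273ms=5b +545.455ms=1b
9) 3272.727ms=6b +545.455ms=1b
10) 3818.182ms=7b +545.455ms=1b
Σ=8b of 8 (110bpm 2/4) — PASS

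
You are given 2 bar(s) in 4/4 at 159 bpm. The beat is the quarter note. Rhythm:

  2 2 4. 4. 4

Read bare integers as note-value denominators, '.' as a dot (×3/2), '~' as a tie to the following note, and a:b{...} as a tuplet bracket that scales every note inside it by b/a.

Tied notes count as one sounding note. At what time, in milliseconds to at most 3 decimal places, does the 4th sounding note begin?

1. 0.0ms @ 0 + 754.717ms (2)
2. 754.717ms @ 2 + 754.717ms (2)
3. 1509.434ms @ 4 + 566.038ms (3/2)
4. 2075.472ms @ 11/2 + 566.038ms (3/2)
5. 2641.509ms @ 7 + 377.358ms (1)

note 4 onset = 11/2b = 2075.472ms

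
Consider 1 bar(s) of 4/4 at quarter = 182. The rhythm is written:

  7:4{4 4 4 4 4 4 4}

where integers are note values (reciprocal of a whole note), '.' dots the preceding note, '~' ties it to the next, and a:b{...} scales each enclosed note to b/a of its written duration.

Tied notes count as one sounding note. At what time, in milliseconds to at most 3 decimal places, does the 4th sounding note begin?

note 4 onset = 12/7b = 565.149ms

1. 0.0ms @ 0 + 188.383ms (4/7)
2. 188.383ms @ 4/7 + 188.383ms (4/7)
3. 376.766ms @ 8/7 + 188.383ms (4/7)
4. 565.149ms @ 12/7 + 188.383ms (4/7)
5. 753.532ms @ 16/7 + 188.383ms (4/7)
6. 941.915ms @ 20/7 + 188.383ms (4/7)
7. 1130.298ms @ 24/7 + 188.383ms (4/7)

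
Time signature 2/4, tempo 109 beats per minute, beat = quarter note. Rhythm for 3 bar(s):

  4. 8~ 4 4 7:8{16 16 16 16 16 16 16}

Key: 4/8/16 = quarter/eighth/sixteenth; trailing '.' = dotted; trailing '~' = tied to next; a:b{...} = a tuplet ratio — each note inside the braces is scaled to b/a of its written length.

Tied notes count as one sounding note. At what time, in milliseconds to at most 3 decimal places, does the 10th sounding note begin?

1. 0.0ms @ 0 + 825.688ms (3/2)
2. 825.688ms @ 3/2 + 825.688ms (3/2)
3. 1651.376ms @ 3 + 550.459ms (1)
4. 2201.835ms @ 4 + 157.274ms (2/7)
5. 2359.109ms @ 30/7 + 157.274ms (2/7)
6. 2516.383ms @ 32/7 + 157.274ms (2/7)
7. 2673.657ms @ 34/7 + 157.274ms (2/7)
8. 2830.931ms @ 36/7 + 157.274ms (2/7)
9. 2988.204ms @ 38/7 + 157.274ms (2/7)
10. 3145.478ms @ 40/7 + 157.274ms (2/7)

note 10 onset = 40/7b = 3145.478ms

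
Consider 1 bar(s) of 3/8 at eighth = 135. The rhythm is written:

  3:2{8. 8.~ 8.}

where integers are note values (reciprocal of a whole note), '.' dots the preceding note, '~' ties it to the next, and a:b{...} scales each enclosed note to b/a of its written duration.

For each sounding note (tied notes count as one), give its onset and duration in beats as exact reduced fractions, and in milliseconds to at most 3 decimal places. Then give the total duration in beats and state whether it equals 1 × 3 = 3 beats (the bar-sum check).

1) 0.0ms=0b +444.444ms=1b
2) 444.444ms=1b +888.889ms=2b
Σ=3b of 3 (135bpm 3/8) — PASS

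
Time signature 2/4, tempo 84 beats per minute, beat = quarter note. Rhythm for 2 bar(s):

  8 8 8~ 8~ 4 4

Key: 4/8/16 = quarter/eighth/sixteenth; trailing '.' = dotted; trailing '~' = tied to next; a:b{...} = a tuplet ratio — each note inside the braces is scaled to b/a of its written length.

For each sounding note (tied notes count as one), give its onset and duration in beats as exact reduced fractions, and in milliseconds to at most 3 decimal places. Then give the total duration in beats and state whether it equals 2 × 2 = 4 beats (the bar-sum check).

1) 0.0ms=0b +357.143ms=1/2b
2) 357.143ms=1/2b +357.143ms=1/2b
3) 714.286ms=1b +1428.571ms=2b
4) 2142.857ms=3b +714.286ms=1b
Σ=4b of 4 (84bpm 2/4) — PASS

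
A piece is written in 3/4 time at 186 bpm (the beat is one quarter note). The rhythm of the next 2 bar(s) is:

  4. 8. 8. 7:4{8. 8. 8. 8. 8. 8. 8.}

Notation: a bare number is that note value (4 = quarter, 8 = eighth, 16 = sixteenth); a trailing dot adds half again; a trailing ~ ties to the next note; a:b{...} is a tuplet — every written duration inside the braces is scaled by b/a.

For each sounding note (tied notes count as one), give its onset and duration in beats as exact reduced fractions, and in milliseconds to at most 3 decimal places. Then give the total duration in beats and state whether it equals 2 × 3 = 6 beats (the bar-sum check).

1) 0.0ms=0b +483.871ms=3/2b
2) 483.871ms=3/2b +241.935ms=3/4b
3) 725.806ms=9/4b +241.935ms=3/4b
4) 967.742ms=3b +138.249ms=3/7b
5) 1105.991ms=24/7b +138.249ms=3/7b
6) 1244.24ms=27/7b +138.249ms=3/7b
7) 1382.488ms=30/7b +138.249ms=3/7b
8) 1520.737ms=33/7b +138.249ms=3/7b
9) 1658.986ms=36/7b +138.249ms=3/7b
10) 1797.235ms=39/7b +138.249ms=3/7b
Σ=6b of 6 (186bpm 3/4) — PASS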